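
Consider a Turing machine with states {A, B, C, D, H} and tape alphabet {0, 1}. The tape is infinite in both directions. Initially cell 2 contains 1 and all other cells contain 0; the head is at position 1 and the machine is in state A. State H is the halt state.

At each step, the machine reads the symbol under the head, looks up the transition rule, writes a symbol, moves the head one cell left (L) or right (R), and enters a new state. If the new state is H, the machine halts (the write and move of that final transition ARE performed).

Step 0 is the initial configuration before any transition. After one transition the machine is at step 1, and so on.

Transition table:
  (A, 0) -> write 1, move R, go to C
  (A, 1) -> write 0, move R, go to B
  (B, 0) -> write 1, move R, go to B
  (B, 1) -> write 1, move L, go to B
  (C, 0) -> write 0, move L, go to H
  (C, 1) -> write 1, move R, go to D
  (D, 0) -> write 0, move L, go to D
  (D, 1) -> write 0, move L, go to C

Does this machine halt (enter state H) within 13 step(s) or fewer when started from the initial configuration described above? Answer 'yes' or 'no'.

Step 1: in state A at pos 1, read 0 -> (A,0)->write 1,move R,goto C. Now: state=C, head=2, tape[0..3]=0110 (head:   ^)
Step 2: in state C at pos 2, read 1 -> (C,1)->write 1,move R,goto D. Now: state=D, head=3, tape[0..4]=01100 (head:    ^)
Step 3: in state D at pos 3, read 0 -> (D,0)->write 0,move L,goto D. Now: state=D, head=2, tape[0..4]=01100 (head:   ^)
Step 4: in state D at pos 2, read 1 -> (D,1)->write 0,move L,goto C. Now: state=C, head=1, tape[0..4]=01000 (head:  ^)
Step 5: in state C at pos 1, read 1 -> (C,1)->write 1,move R,goto D. Now: state=D, head=2, tape[0..4]=01000 (head:   ^)
Step 6: in state D at pos 2, read 0 -> (D,0)->write 0,move L,goto D. Now: state=D, head=1, tape[0..4]=01000 (head:  ^)
Step 7: in state D at pos 1, read 1 -> (D,1)->write 0,move L,goto C. Now: state=C, head=0, tape[-1..4]=000000 (head:  ^)
Step 8: in state C at pos 0, read 0 -> (C,0)->write 0,move L,goto H. Now: state=H, head=-1, tape[-2..4]=0000000 (head:  ^)
State H reached at step 8; 8 <= 13 -> yes

Answer: yes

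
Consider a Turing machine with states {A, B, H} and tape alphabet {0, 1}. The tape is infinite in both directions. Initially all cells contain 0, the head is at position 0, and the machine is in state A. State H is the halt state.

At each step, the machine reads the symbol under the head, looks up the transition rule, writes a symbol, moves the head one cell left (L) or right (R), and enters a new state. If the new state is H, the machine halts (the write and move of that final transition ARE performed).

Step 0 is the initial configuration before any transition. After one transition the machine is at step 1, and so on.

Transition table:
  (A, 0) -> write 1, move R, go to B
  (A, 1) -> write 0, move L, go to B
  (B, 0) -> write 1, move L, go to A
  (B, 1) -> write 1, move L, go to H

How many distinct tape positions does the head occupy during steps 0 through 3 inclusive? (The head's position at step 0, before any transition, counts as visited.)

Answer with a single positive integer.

Step 1: in state A at pos 0, read 0 -> (A,0)->write 1,move R,goto B. Now: state=B, head=1, tape[-1..2]=0100 (head:   ^)
Step 2: in state B at pos 1, read 0 -> (B,0)->write 1,move L,goto A. Now: state=A, head=0, tape[-1..2]=0110 (head:  ^)
Step 3: in state A at pos 0, read 1 -> (A,1)->write 0,move L,goto B. Now: state=B, head=-1, tape[-2..2]=00010 (head:  ^)
Head positions at steps 0..3: starting at 0, distinct positions visited = {-1, 0, 1} -> 3 position(s)

Answer: 3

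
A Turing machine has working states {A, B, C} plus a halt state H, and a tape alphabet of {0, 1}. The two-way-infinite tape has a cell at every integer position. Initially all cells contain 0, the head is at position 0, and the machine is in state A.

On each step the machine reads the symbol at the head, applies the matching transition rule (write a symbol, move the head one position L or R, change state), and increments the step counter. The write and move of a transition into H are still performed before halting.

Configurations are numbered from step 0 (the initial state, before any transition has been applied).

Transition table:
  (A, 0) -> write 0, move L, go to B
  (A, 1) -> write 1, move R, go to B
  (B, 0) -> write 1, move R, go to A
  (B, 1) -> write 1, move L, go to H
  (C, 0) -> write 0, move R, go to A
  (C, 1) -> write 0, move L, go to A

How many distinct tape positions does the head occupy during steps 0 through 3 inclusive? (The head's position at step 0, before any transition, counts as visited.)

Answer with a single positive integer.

Step 1: in state A at pos 0, read 0 -> (A,0)->write 0,move L,goto B. Now: state=B, head=-1, tape[-2..1]=0000 (head:  ^)
Step 2: in state B at pos -1, read 0 -> (B,0)->write 1,move R,goto A. Now: state=A, head=0, tape[-2..1]=0100 (head:   ^)
Step 3: in state A at pos 0, read 0 -> (A,0)->write 0,move L,goto B. Now: state=B, head=-1, tape[-2..1]=0100 (head:  ^)
Head positions at steps 0..3: starting at 0, distinct positions visited = {-1, 0} -> 2 position(s)

Answer: 2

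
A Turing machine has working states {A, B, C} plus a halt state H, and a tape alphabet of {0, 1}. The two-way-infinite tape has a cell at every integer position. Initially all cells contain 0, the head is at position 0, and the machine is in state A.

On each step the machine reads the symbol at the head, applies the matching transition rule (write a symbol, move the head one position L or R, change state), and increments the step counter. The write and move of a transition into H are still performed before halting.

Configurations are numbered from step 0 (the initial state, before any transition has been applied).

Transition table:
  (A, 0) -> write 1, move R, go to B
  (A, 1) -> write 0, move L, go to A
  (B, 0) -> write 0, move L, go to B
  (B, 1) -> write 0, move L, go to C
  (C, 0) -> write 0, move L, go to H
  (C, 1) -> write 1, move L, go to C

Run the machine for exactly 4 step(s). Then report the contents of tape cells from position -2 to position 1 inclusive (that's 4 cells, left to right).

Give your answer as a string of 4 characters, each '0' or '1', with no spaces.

Answer: 0000

Derivation:
Step 1: in state A at pos 0, read 0 -> (A,0)->write 1,move R,goto B. Now: state=B, head=1, tape[-1..2]=0100 (head:   ^)
Step 2: in state B at pos 1, read 0 -> (B,0)->write 0,move L,goto B. Now: state=B, head=0, tape[-1..2]=0100 (head:  ^)
Step 3: in state B at pos 0, read 1 -> (B,1)->write 0,move L,goto C. Now: state=C, head=-1, tape[-2..2]=00000 (head:  ^)
Step 4: in state C at pos -1, read 0 -> (C,0)->write 0,move L,goto H. Now: state=H, head=-2, tape[-3..2]=000000 (head:  ^)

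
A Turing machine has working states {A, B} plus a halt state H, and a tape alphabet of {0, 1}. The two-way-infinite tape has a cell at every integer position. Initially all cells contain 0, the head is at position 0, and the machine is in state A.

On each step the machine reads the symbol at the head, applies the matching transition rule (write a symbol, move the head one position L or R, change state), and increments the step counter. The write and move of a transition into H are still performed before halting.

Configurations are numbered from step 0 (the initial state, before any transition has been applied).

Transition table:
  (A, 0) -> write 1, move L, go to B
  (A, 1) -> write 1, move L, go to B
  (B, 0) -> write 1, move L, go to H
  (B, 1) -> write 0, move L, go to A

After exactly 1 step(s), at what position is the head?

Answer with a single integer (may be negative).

Step 1: in state A at pos 0, read 0 -> (A,0)->write 1,move L,goto B. Now: state=B, head=-1, tape[-2..1]=0010 (head:  ^)

Answer: -1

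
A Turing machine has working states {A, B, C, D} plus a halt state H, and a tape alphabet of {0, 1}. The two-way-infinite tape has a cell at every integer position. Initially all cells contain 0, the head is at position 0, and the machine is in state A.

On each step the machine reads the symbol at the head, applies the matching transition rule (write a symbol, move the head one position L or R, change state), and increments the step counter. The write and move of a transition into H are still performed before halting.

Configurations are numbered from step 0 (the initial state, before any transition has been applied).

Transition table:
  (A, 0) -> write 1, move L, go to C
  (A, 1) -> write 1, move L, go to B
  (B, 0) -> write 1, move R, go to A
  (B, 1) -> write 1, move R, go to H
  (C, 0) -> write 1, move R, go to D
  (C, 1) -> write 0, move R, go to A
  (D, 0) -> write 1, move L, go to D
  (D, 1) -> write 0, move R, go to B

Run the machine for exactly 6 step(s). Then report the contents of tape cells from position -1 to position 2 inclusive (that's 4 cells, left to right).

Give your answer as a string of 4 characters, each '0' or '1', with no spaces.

Answer: 1001

Derivation:
Step 1: in state A at pos 0, read 0 -> (A,0)->write 1,move L,goto C. Now: state=C, head=-1, tape[-2..1]=0010 (head:  ^)
Step 2: in state C at pos -1, read 0 -> (C,0)->write 1,move R,goto D. Now: state=D, head=0, tape[-2..1]=0110 (head:   ^)
Step 3: in state D at pos 0, read 1 -> (D,1)->write 0,move R,goto B. Now: state=B, head=1, tape[-2..2]=01000 (head:    ^)
Step 4: in state B at pos 1, read 0 -> (B,0)->write 1,move R,goto A. Now: state=A, head=2, tape[-2..3]=010100 (head:     ^)
Step 5: in state A at pos 2, read 0 -> (A,0)->write 1,move L,goto C. Now: state=C, head=1, tape[-2..3]=010110 (head:    ^)
Step 6: in state C at pos 1, read 1 -> (C,1)->write 0,move R,goto A. Now: state=A, head=2, tape[-2..3]=010010 (head:     ^)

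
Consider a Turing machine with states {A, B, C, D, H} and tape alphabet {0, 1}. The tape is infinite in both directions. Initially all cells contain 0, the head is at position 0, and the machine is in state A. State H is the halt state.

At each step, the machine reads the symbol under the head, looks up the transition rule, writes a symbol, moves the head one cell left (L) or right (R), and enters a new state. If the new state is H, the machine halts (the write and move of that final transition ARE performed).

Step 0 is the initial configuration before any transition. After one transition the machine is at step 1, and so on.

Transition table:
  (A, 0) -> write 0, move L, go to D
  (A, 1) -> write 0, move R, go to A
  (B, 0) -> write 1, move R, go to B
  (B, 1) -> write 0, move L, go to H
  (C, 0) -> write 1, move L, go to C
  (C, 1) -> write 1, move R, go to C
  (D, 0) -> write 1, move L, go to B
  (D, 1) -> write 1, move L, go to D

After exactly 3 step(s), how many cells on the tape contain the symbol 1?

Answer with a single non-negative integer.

Answer: 2

Derivation:
Step 1: in state A at pos 0, read 0 -> (A,0)->write 0,move L,goto D. Now: state=D, head=-1, tape[-2..1]=0000 (head:  ^)
Step 2: in state D at pos -1, read 0 -> (D,0)->write 1,move L,goto B. Now: state=B, head=-2, tape[-3..1]=00100 (head:  ^)
Step 3: in state B at pos -2, read 0 -> (B,0)->write 1,move R,goto B. Now: state=B, head=-1, tape[-3..1]=01100 (head:   ^)
Cells containing 1 after step 3: {-2, -1} -> 2 cell(s)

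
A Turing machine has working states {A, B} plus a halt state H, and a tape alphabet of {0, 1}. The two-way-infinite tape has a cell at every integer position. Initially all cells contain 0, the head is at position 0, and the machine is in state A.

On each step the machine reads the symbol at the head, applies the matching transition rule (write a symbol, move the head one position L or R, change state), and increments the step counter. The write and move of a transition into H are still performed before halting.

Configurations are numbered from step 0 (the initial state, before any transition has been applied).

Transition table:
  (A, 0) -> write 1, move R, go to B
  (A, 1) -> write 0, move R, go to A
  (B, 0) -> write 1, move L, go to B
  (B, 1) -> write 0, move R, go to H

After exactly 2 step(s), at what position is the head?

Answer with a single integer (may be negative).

Answer: 0

Derivation:
Step 1: in state A at pos 0, read 0 -> (A,0)->write 1,move R,goto B. Now: state=B, head=1, tape[-1..2]=0100 (head:   ^)
Step 2: in state B at pos 1, read 0 -> (B,0)->write 1,move L,goto B. Now: state=B, head=0, tape[-1..2]=0110 (head:  ^)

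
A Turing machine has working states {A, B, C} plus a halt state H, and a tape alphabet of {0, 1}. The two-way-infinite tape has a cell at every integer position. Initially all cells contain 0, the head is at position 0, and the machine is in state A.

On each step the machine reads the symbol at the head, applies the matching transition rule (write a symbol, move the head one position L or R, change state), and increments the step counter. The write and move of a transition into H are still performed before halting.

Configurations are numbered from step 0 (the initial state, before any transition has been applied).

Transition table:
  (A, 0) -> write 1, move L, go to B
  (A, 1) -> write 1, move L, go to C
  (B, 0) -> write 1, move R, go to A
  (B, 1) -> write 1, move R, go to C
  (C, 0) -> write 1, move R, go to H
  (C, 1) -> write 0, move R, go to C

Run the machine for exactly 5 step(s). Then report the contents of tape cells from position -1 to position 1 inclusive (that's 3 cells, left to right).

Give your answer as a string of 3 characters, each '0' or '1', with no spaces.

Answer: 000

Derivation:
Step 1: in state A at pos 0, read 0 -> (A,0)->write 1,move L,goto B. Now: state=B, head=-1, tape[-2..1]=0010 (head:  ^)
Step 2: in state B at pos -1, read 0 -> (B,0)->write 1,move R,goto A. Now: state=A, head=0, tape[-2..1]=0110 (head:   ^)
Step 3: in state A at pos 0, read 1 -> (A,1)->write 1,move L,goto C. Now: state=C, head=-1, tape[-2..1]=0110 (head:  ^)
Step 4: in state C at pos -1, read 1 -> (C,1)->write 0,move R,goto C. Now: state=C, head=0, tape[-2..1]=0010 (head:   ^)
Step 5: in state C at pos 0, read 1 -> (C,1)->write 0,move R,goto C. Now: state=C, head=1, tape[-2..2]=00000 (head:    ^)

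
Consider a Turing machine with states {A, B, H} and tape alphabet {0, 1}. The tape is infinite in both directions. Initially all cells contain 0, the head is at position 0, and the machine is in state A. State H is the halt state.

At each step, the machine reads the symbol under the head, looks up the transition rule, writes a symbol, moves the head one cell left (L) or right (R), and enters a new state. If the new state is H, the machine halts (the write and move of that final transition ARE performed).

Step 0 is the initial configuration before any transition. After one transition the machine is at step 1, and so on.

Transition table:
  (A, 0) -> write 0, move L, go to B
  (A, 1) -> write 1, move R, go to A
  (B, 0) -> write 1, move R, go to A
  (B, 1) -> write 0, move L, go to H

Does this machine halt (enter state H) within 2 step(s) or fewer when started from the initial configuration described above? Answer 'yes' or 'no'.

Step 1: in state A at pos 0, read 0 -> (A,0)->write 0,move L,goto B. Now: state=B, head=-1, tape[-2..1]=0000 (head:  ^)
Step 2: in state B at pos -1, read 0 -> (B,0)->write 1,move R,goto A. Now: state=A, head=0, tape[-2..1]=0100 (head:   ^)
After 2 step(s): state = A (not H) -> not halted within 2 -> no

Answer: no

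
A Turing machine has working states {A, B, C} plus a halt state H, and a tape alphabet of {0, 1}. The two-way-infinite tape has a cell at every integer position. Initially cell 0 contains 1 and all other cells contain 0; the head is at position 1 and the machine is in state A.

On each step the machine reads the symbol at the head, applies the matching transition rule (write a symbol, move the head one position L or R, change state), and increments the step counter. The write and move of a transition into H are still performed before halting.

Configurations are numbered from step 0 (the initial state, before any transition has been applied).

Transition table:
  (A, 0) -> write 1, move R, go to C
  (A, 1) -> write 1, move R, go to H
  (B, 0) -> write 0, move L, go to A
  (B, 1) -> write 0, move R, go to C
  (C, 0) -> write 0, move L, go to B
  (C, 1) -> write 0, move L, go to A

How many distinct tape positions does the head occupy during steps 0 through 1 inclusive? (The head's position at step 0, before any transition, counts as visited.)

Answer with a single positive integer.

Answer: 2

Derivation:
Step 1: in state A at pos 1, read 0 -> (A,0)->write 1,move R,goto C. Now: state=C, head=2, tape[-1..3]=01100 (head:    ^)
Head positions at steps 0..1: starting at 1, distinct positions visited = {1, 2} -> 2 position(s)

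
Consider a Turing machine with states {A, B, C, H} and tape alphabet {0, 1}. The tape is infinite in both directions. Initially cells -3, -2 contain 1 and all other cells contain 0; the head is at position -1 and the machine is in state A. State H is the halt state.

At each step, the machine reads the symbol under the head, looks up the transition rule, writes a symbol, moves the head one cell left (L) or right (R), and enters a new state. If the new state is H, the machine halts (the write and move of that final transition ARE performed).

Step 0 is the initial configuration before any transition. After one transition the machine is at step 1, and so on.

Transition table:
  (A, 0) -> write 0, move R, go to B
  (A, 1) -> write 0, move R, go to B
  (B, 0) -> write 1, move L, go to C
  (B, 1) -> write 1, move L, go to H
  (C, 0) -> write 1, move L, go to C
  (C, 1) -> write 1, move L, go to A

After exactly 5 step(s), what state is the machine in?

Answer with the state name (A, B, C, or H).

Step 1: in state A at pos -1, read 0 -> (A,0)->write 0,move R,goto B. Now: state=B, head=0, tape[-4..1]=011000 (head:     ^)
Step 2: in state B at pos 0, read 0 -> (B,0)->write 1,move L,goto C. Now: state=C, head=-1, tape[-4..1]=011010 (head:    ^)
Step 3: in state C at pos -1, read 0 -> (C,0)->write 1,move L,goto C. Now: state=C, head=-2, tape[-4..1]=011110 (head:   ^)
Step 4: in state C at pos -2, read 1 -> (C,1)->write 1,move L,goto A. Now: state=A, head=-3, tape[-4..1]=011110 (head:  ^)
Step 5: in state A at pos -3, read 1 -> (A,1)->write 0,move R,goto B. Now: state=B, head=-2, tape[-4..1]=001110 (head:   ^)

Answer: B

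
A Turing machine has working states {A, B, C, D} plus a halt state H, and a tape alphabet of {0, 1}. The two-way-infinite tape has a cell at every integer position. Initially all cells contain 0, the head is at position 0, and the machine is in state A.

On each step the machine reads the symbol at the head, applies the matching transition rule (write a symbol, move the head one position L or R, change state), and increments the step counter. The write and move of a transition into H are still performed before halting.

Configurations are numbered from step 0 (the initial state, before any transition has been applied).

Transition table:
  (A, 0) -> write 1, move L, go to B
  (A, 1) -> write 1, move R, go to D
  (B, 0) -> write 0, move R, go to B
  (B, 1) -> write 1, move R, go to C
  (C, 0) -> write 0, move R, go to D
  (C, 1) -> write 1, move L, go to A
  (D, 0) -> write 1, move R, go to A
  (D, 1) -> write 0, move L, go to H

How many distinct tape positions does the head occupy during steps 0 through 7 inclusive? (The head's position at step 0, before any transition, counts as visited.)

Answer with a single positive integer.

Step 1: in state A at pos 0, read 0 -> (A,0)->write 1,move L,goto B. Now: state=B, head=-1, tape[-2..1]=0010 (head:  ^)
Step 2: in state B at pos -1, read 0 -> (B,0)->write 0,move R,goto B. Now: state=B, head=0, tape[-2..1]=0010 (head:   ^)
Step 3: in state B at pos 0, read 1 -> (B,1)->write 1,move R,goto C. Now: state=C, head=1, tape[-2..2]=00100 (head:    ^)
Step 4: in state C at pos 1, read 0 -> (C,0)->write 0,move R,goto D. Now: state=D, head=2, tape[-2..3]=001000 (head:     ^)
Step 5: in state D at pos 2, read 0 -> (D,0)->write 1,move R,goto A. Now: state=A, head=3, tape[-2..4]=0010100 (head:      ^)
Step 6: in state A at pos 3, read 0 -> (A,0)->write 1,move L,goto B. Now: state=B, head=2, tape[-2..4]=0010110 (head:     ^)
Step 7: in state B at pos 2, read 1 -> (B,1)->write 1,move R,goto C. Now: state=C, head=3, tape[-2..4]=0010110 (head:      ^)
Head positions at steps 0..7: starting at 0, distinct positions visited = {-1, 0, 1, 2, 3} -> 5 position(s)

Answer: 5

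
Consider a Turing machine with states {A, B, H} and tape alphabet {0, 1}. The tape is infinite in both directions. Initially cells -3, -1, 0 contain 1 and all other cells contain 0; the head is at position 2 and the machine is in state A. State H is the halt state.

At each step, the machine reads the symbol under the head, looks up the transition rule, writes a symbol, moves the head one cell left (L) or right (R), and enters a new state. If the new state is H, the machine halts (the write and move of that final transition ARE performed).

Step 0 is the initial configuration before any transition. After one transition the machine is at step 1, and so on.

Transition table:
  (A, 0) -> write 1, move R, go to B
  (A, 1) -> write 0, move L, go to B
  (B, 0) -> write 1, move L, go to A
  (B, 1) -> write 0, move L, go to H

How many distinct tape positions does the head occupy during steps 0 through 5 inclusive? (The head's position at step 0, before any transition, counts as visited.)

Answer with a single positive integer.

Step 1: in state A at pos 2, read 0 -> (A,0)->write 1,move R,goto B. Now: state=B, head=3, tape[-4..4]=010110100 (head:        ^)
Step 2: in state B at pos 3, read 0 -> (B,0)->write 1,move L,goto A. Now: state=A, head=2, tape[-4..4]=010110110 (head:       ^)
Step 3: in state A at pos 2, read 1 -> (A,1)->write 0,move L,goto B. Now: state=B, head=1, tape[-4..4]=010110010 (head:      ^)
Step 4: in state B at pos 1, read 0 -> (B,0)->write 1,move L,goto A. Now: state=A, head=0, tape[-4..4]=010111010 (head:     ^)
Step 5: in state A at pos 0, read 1 -> (A,1)->write 0,move L,goto B. Now: state=B, head=-1, tape[-4..4]=010101010 (head:    ^)
Head positions at steps 0..5: starting at 2, distinct positions visited = {-1, 0, 1, 2, 3} -> 5 position(s)

Answer: 5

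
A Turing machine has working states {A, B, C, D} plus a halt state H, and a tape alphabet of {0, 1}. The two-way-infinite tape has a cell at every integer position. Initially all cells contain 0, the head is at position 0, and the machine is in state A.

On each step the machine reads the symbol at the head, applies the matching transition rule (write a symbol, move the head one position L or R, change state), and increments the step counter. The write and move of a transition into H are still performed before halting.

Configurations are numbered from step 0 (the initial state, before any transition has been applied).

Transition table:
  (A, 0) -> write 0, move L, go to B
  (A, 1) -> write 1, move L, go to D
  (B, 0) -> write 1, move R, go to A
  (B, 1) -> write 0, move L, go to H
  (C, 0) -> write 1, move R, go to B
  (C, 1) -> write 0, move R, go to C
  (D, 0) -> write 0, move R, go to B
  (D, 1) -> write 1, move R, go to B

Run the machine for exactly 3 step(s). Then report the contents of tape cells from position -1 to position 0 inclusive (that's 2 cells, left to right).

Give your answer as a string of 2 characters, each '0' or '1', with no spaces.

Step 1: in state A at pos 0, read 0 -> (A,0)->write 0,move L,goto B. Now: state=B, head=-1, tape[-2..1]=0000 (head:  ^)
Step 2: in state B at pos -1, read 0 -> (B,0)->write 1,move R,goto A. Now: state=A, head=0, tape[-2..1]=0100 (head:   ^)
Step 3: in state A at pos 0, read 0 -> (A,0)->write 0,move L,goto B. Now: state=B, head=-1, tape[-2..1]=0100 (head:  ^)

Answer: 10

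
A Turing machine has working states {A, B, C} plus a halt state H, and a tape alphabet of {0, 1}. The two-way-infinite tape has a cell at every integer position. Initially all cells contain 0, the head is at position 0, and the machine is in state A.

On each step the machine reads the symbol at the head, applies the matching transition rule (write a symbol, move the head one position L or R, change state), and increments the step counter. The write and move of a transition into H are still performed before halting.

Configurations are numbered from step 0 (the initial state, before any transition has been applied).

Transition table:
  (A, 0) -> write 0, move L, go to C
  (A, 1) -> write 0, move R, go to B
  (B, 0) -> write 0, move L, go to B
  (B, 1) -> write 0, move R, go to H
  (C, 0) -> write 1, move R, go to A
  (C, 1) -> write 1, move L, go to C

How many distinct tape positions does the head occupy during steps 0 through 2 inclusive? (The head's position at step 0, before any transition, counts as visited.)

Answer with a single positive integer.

Answer: 2

Derivation:
Step 1: in state A at pos 0, read 0 -> (A,0)->write 0,move L,goto C. Now: state=C, head=-1, tape[-2..1]=0000 (head:  ^)
Step 2: in state C at pos -1, read 0 -> (C,0)->write 1,move R,goto A. Now: state=A, head=0, tape[-2..1]=0100 (head:   ^)
Head positions at steps 0..2: starting at 0, distinct positions visited = {-1, 0} -> 2 position(s)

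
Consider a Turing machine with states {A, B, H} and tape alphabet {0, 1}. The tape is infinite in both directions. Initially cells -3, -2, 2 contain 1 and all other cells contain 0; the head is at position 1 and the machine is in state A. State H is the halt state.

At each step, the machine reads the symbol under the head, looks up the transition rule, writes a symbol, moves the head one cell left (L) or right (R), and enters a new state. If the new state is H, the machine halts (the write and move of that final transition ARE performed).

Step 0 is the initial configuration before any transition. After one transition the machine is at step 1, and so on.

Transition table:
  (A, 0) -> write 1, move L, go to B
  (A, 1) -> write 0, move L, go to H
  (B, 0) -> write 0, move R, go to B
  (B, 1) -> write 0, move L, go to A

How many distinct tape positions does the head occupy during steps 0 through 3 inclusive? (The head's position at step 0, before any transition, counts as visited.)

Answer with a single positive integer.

Answer: 2

Derivation:
Step 1: in state A at pos 1, read 0 -> (A,0)->write 1,move L,goto B. Now: state=B, head=0, tape[-4..3]=01100110 (head:     ^)
Step 2: in state B at pos 0, read 0 -> (B,0)->write 0,move R,goto B. Now: state=B, head=1, tape[-4..3]=01100110 (head:      ^)
Step 3: in state B at pos 1, read 1 -> (B,1)->write 0,move L,goto A. Now: state=A, head=0, tape[-4..3]=01100010 (head:     ^)
Head positions at steps 0..3: starting at 1, distinct positions visited = {0, 1} -> 2 position(s)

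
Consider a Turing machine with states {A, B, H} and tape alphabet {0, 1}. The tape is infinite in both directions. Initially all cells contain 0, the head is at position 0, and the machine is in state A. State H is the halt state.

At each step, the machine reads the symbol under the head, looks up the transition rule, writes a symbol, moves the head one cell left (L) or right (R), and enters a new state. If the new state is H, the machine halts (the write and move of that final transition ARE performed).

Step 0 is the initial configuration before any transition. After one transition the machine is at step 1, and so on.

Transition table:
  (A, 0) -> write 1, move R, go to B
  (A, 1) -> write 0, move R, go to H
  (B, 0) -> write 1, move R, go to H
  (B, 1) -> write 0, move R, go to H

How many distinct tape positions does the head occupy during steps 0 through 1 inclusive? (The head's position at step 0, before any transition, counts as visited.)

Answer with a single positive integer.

Answer: 2

Derivation:
Step 1: in state A at pos 0, read 0 -> (A,0)->write 1,move R,goto B. Now: state=B, head=1, tape[-1..2]=0100 (head:   ^)
Head positions at steps 0..1: starting at 0, distinct positions visited = {0, 1} -> 2 position(s)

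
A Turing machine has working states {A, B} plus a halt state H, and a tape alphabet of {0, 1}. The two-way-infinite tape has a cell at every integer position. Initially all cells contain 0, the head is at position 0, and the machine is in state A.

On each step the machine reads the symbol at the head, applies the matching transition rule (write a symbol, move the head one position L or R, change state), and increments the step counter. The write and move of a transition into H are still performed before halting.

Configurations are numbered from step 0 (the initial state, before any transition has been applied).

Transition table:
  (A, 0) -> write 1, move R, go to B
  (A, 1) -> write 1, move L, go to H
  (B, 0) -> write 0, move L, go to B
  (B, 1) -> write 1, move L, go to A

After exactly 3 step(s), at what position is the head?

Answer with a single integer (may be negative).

Step 1: in state A at pos 0, read 0 -> (A,0)->write 1,move R,goto B. Now: state=B, head=1, tape[-1..2]=0100 (head:   ^)
Step 2: in state B at pos 1, read 0 -> (B,0)->write 0,move L,goto B. Now: state=B, head=0, tape[-1..2]=0100 (head:  ^)
Step 3: in state B at pos 0, read 1 -> (B,1)->write 1,move L,goto A. Now: state=A, head=-1, tape[-2..2]=00100 (head:  ^)

Answer: -1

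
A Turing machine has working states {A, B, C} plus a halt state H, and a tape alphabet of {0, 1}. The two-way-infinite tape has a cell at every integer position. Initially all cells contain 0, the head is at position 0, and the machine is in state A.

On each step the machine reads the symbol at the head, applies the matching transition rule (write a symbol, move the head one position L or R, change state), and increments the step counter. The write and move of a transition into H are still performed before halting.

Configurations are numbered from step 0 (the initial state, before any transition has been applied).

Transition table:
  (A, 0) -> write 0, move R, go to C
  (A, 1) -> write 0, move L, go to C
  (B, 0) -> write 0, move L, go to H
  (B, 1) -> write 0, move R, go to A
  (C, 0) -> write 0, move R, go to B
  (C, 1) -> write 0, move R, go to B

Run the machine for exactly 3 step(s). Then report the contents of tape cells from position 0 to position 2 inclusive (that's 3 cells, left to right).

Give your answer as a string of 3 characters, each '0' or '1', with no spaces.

Step 1: in state A at pos 0, read 0 -> (A,0)->write 0,move R,goto C. Now: state=C, head=1, tape[-1..2]=0000 (head:   ^)
Step 2: in state C at pos 1, read 0 -> (C,0)->write 0,move R,goto B. Now: state=B, head=2, tape[-1..3]=00000 (head:    ^)
Step 3: in state B at pos 2, read 0 -> (B,0)->write 0,move L,goto H. Now: state=H, head=1, tape[-1..3]=00000 (head:   ^)

Answer: 000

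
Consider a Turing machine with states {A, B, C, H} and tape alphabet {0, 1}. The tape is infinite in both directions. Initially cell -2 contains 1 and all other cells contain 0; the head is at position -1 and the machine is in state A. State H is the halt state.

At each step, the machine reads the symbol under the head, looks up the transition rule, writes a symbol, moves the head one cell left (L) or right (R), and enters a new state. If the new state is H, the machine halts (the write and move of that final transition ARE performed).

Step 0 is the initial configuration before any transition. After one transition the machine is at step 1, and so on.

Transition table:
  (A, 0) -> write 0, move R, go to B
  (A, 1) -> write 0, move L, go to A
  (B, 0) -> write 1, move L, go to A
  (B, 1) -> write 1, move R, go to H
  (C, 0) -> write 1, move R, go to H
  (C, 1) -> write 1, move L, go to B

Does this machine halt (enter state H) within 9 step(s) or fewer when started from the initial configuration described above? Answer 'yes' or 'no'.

Answer: yes

Derivation:
Step 1: in state A at pos -1, read 0 -> (A,0)->write 0,move R,goto B. Now: state=B, head=0, tape[-3..1]=01000 (head:    ^)
Step 2: in state B at pos 0, read 0 -> (B,0)->write 1,move L,goto A. Now: state=A, head=-1, tape[-3..1]=01010 (head:   ^)
Step 3: in state A at pos -1, read 0 -> (A,0)->write 0,move R,goto B. Now: state=B, head=0, tape[-3..1]=01010 (head:    ^)
Step 4: in state B at pos 0, read 1 -> (B,1)->write 1,move R,goto H. Now: state=H, head=1, tape[-3..2]=010100 (head:     ^)
State H reached at step 4; 4 <= 9 -> yes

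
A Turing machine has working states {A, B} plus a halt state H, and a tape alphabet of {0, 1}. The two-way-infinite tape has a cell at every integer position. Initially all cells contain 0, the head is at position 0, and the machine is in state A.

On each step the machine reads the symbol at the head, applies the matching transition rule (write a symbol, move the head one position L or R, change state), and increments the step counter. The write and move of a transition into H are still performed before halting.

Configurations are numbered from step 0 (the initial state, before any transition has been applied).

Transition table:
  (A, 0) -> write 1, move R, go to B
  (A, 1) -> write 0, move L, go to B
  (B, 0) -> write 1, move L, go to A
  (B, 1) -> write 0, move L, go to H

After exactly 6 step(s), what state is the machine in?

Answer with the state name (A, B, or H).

Answer: H

Derivation:
Step 1: in state A at pos 0, read 0 -> (A,0)->write 1,move R,goto B. Now: state=B, head=1, tape[-1..2]=0100 (head:   ^)
Step 2: in state B at pos 1, read 0 -> (B,0)->write 1,move L,goto A. Now: state=A, head=0, tape[-1..2]=0110 (head:  ^)
Step 3: in state A at pos 0, read 1 -> (A,1)->write 0,move L,goto B. Now: state=B, head=-1, tape[-2..2]=00010 (head:  ^)
Step 4: in state B at pos -1, read 0 -> (B,0)->write 1,move L,goto A. Now: state=A, head=-2, tape[-3..2]=001010 (head:  ^)
Step 5: in state A at pos -2, read 0 -> (A,0)->write 1,move R,goto B. Now: state=B, head=-1, tape[-3..2]=011010 (head:   ^)
Step 6: in state B at pos -1, read 1 -> (B,1)->write 0,move L,goto H. Now: state=H, head=-2, tape[-3..2]=010010 (head:  ^)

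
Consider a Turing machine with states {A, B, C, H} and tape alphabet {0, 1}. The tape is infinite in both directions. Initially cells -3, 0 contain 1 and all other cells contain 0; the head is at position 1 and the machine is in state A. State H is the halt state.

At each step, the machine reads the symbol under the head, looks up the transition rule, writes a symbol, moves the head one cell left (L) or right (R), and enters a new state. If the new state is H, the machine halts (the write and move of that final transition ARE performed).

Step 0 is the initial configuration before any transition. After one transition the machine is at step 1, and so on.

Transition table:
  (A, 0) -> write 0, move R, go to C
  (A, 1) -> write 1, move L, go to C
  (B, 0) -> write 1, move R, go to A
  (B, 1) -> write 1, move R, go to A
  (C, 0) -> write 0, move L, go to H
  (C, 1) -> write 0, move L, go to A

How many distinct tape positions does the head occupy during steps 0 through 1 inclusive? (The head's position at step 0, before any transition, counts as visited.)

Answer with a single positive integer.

Step 1: in state A at pos 1, read 0 -> (A,0)->write 0,move R,goto C. Now: state=C, head=2, tape[-4..3]=01001000 (head:       ^)
Head positions at steps 0..1: starting at 1, distinct positions visited = {1, 2} -> 2 position(s)

Answer: 2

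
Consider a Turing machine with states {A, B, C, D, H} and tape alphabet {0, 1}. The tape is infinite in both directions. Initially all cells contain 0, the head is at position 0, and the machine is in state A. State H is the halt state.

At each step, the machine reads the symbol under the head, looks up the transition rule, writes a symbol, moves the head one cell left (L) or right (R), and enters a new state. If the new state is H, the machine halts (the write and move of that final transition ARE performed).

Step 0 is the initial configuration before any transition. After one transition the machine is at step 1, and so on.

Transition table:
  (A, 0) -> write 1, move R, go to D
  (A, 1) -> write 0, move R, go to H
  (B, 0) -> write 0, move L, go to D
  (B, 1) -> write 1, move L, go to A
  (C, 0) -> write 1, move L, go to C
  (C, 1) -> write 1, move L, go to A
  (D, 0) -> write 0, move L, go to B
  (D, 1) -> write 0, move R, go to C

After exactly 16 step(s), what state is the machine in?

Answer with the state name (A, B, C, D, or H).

Answer: C

Derivation:
Step 1: in state A at pos 0, read 0 -> (A,0)->write 1,move R,goto D. Now: state=D, head=1, tape[-1..2]=0100 (head:   ^)
Step 2: in state D at pos 1, read 0 -> (D,0)->write 0,move L,goto B. Now: state=B, head=0, tape[-1..2]=0100 (head:  ^)
Step 3: in state B at pos 0, read 1 -> (B,1)->write 1,move L,goto A. Now: state=A, head=-1, tape[-2..2]=00100 (head:  ^)
Step 4: in state A at pos -1, read 0 -> (A,0)->write 1,move R,goto D. Now: state=D, head=0, tape[-2..2]=01100 (head:   ^)
Step 5: in state D at pos 0, read 1 -> (D,1)->write 0,move R,goto C. Now: state=C, head=1, tape[-2..2]=01000 (head:    ^)
Step 6: in state C at pos 1, read 0 -> (C,0)->write 1,move L,goto C. Now: state=C, head=0, tape[-2..2]=01010 (head:   ^)
Step 7: in state C at pos 0, read 0 -> (C,0)->write 1,move L,goto C. Now: state=C, head=-1, tape[-2..2]=01110 (head:  ^)
Step 8: in state C at pos -1, read 1 -> (C,1)->write 1,move L,goto A. Now: state=A, head=-2, tape[-3..2]=001110 (head:  ^)
Step 9: in state A at pos -2, read 0 -> (A,0)->write 1,move R,goto D. Now: state=D, head=-1, tape[-3..2]=011110 (head:   ^)
Step 10: in state D at pos -1, read 1 -> (D,1)->write 0,move R,goto C. Now: state=C, head=0, tape[-3..2]=010110 (head:    ^)
Step 11: in state C at pos 0, read 1 -> (C,1)->write 1,move L,goto A. Now: state=A, head=-1, tape[-3..2]=010110 (head:   ^)
Step 12: in state A at pos -1, read 0 -> (A,0)->write 1,move R,goto D. Now: state=D, head=0, tape[-3..2]=011110 (head:    ^)
Step 13: in state D at pos 0, read 1 -> (D,1)->write 0,move R,goto C. Now: state=C, head=1, tape[-3..2]=011010 (head:     ^)
Step 14: in state C at pos 1, read 1 -> (C,1)->write 1,move L,goto A. Now: state=A, head=0, tape[-3..2]=011010 (head:    ^)
Step 15: in state A at pos 0, read 0 -> (A,0)->write 1,move R,goto D. Now: state=D, head=1, tape[-3..2]=011110 (head:     ^)
Step 16: in state D at pos 1, read 1 -> (D,1)->write 0,move R,goto C. Now: state=C, head=2, tape[-3..3]=0111000 (head:      ^)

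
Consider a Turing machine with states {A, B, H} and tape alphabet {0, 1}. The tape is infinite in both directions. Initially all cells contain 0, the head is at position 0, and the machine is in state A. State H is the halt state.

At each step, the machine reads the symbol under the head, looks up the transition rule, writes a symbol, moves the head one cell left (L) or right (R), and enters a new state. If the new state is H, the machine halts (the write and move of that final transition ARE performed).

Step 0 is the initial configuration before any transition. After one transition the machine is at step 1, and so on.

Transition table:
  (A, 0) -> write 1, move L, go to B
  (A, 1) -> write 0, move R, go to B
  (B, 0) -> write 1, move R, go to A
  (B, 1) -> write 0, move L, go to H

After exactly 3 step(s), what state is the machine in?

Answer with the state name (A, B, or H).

Step 1: in state A at pos 0, read 0 -> (A,0)->write 1,move L,goto B. Now: state=B, head=-1, tape[-2..1]=0010 (head:  ^)
Step 2: in state B at pos -1, read 0 -> (B,0)->write 1,move R,goto A. Now: state=A, head=0, tape[-2..1]=0110 (head:   ^)
Step 3: in state A at pos 0, read 1 -> (A,1)->write 0,move R,goto B. Now: state=B, head=1, tape[-2..2]=01000 (head:    ^)

Answer: B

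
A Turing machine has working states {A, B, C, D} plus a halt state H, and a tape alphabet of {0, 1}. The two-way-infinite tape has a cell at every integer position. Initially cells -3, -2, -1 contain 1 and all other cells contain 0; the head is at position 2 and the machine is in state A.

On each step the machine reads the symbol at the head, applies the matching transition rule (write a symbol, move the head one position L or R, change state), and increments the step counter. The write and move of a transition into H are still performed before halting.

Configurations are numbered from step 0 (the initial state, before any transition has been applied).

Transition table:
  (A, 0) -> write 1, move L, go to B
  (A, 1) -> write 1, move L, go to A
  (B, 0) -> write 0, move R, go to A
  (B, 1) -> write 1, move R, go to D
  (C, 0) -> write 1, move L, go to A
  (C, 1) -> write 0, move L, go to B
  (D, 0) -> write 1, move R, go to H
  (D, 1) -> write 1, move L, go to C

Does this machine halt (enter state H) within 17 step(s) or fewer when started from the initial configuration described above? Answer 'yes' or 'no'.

Answer: yes

Derivation:
Step 1: in state A at pos 2, read 0 -> (A,0)->write 1,move L,goto B. Now: state=B, head=1, tape[-4..3]=01110010 (head:      ^)
Step 2: in state B at pos 1, read 0 -> (B,0)->write 0,move R,goto A. Now: state=A, head=2, tape[-4..3]=01110010 (head:       ^)
Step 3: in state A at pos 2, read 1 -> (A,1)->write 1,move L,goto A. Now: state=A, head=1, tape[-4..3]=01110010 (head:      ^)
Step 4: in state A at pos 1, read 0 -> (A,0)->write 1,move L,goto B. Now: state=B, head=0, tape[-4..3]=01110110 (head:     ^)
Step 5: in state B at pos 0, read 0 -> (B,0)->write 0,move R,goto A. Now: state=A, head=1, tape[-4..3]=01110110 (head:      ^)
Step 6: in state A at pos 1, read 1 -> (A,1)->write 1,move L,goto A. Now: state=A, head=0, tape[-4..3]=01110110 (head:     ^)
Step 7: in state A at pos 0, read 0 -> (A,0)->write 1,move L,goto B. Now: state=B, head=-1, tape[-4..3]=01111110 (head:    ^)
Step 8: in state B at pos -1, read 1 -> (B,1)->write 1,move R,goto D. Now: state=D, head=0, tape[-4..3]=01111110 (head:     ^)
Step 9: in state D at pos 0, read 1 -> (D,1)->write 1,move L,goto C. Now: state=C, head=-1, tape[-4..3]=01111110 (head:    ^)
Step 10: in state C at pos -1, read 1 -> (C,1)->write 0,move L,goto B. Now: state=B, head=-2, tape[-4..3]=01101110 (head:   ^)
Step 11: in state B at pos -2, read 1 -> (B,1)->write 1,move R,goto D. Now: state=D, head=-1, tape[-4..3]=01101110 (head:    ^)
Step 12: in state D at pos -1, read 0 -> (D,0)->write 1,move R,goto H. Now: state=H, head=0, tape[-4..3]=01111110 (head:     ^)
State H reached at step 12; 12 <= 17 -> yes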